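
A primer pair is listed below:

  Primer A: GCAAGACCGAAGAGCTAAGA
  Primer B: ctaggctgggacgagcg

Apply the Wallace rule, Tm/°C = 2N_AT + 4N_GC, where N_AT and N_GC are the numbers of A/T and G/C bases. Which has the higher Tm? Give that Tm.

Primer A: A+T=10, G+C=10 → Tm = 2(10)+4(10) = 60°C
Primer B: A+T=5, G+C=12 → Tm = 2(5)+4(12) = 58°C
60°C vs 58°C → primer A is higher.

Primer A, 60°C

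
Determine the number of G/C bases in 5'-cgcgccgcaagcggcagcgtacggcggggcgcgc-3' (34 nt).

29

Base counts: T=1, A=4, C=13, G=16
G+C = 16 + 13 = 29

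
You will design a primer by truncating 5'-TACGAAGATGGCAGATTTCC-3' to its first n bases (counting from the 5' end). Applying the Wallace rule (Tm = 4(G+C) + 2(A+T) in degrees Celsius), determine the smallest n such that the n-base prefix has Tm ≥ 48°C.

n = 17

First 16 bases: TACGAAGATGGCAGAT → Tm = 46°C (< 48°C)
First 17 bases: TACGAAGATGGCAGATT → Tm = 48°C (≥ 48°C)
Since every base adds ≥2°C, Tm only increases with n, so the threshold is first crossed at n = 17.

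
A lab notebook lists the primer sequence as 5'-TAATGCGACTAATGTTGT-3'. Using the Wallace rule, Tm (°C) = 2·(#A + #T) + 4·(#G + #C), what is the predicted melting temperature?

Counting bases: G=4, T=7, A=5, C=2
A+T = 12, G+C = 6
Tm = 2×12 + 4×6 = 48°C

48°C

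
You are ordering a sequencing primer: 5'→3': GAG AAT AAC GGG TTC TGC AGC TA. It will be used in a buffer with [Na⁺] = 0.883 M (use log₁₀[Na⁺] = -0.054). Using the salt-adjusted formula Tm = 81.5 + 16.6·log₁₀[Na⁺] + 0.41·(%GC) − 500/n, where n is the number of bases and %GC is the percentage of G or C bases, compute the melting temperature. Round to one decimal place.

Length n = 23. T=5, C=4, A=7, G=7
G+C = 11, so %GC = 11/23 × 100 = 47.826%
Salt term: 16.6 × (-0.054) = -0.896
GC term: 0.41 × 47.826 = 19.609; length term: −500/23 = −21.739
Tm = 81.5 + (-0.896) + 19.609 − 21.739 = 78.474 → 78.5°C

78.5°C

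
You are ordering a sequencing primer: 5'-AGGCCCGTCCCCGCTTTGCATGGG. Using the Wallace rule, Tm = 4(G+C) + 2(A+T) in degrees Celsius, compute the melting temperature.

82°C

Counting bases: C=9, A=2, G=8, T=5
So N_AT = 7 and N_GC = 17.
Tm = 2(7) + 4(17) = 14 + 68 = 82°C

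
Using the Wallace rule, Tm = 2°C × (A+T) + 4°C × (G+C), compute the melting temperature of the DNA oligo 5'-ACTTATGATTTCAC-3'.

36°C

G=1, T=6, A=4, C=3
A+T = 10, G+C = 4
Tm = 2(10) + 4(4) = 20 + 16 = 36°C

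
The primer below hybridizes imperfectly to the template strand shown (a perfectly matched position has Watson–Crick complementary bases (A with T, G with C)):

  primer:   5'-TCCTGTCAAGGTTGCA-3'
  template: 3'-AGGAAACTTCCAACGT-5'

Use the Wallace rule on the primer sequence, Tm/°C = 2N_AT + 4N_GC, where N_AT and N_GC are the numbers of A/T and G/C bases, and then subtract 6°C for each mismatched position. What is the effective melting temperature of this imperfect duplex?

Primer base counts: A=3, T=5, G=4, C=4 → A+T=8, G+C=8
Perfect-match Tm = 2(8) + 4(8) = 16 + 32 = 48°C
Mismatches (positions where the bases are not complementary): 2 (at positions 5, 7)
Effective Tm = 48 − 2×6 = 48 − 12 = 36°C

36°C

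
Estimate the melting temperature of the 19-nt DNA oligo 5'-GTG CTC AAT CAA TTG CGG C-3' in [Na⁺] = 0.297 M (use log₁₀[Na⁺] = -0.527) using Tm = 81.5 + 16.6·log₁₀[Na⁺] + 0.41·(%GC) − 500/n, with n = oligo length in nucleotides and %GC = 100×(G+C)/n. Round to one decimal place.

68.0°C

Length n = 19. A=4, T=5, C=5, G=5
G+C = 10, so %GC = 10/19 × 100 = 52.632%
Salt term: 16.6 × (-0.527) = -8.748
GC term: 0.41 × 52.632 = 21.579; length term: −500/19 = −26.316
Tm = 81.5 + (-8.748) + 21.579 − 26.316 = 68.015 → 68.0°C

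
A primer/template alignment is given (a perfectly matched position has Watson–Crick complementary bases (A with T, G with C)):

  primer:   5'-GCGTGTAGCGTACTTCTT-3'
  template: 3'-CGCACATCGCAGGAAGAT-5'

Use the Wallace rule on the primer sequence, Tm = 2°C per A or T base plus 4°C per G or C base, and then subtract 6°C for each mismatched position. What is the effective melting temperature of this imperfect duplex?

42°C

Primer base counts: A=2, T=7, G=5, C=4 → A+T=9, G+C=9
Perfect-match Tm = 2(9) + 4(9) = 18 + 36 = 54°C
Mismatches (positions where the bases are not complementary): 2 (at positions 12, 18)
Effective Tm = 54 − 2×6 = 54 − 12 = 42°C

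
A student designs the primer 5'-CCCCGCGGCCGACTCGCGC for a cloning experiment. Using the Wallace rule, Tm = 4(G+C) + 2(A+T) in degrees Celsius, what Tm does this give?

72°C

Base counts: T=1, A=1, G=6, C=11
A+T = 2, G+C = 17
Tm = 2(2) + 4(17) = 4 + 68 = 72°C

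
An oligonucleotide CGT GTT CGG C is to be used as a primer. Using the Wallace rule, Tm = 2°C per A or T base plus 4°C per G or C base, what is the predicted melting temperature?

Base counts: G=4, A=0, C=3, T=3
A+T = 3, G+C = 7
Tm = 4·7 + 2·3 = 28 + 6 = 34°C

34°C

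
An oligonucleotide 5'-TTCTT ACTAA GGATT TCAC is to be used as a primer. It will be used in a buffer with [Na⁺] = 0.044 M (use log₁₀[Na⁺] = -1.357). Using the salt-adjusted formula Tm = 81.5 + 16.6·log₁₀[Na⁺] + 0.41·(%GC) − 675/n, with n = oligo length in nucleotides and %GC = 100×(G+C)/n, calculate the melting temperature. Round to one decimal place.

36.4°C

Length n = 19. Base counts: T=8, G=2, C=4, A=5
G+C = 6, so %GC = 6/19 × 100 = 31.579%
Salt term: 16.6 × (-1.357) = -22.526
GC term: 0.41 × 31.579 = 12.947; length term: −675/19 = −35.526
Tm = 81.5 + (-22.526) + 12.947 − 35.526 = 36.395 → 36.4°C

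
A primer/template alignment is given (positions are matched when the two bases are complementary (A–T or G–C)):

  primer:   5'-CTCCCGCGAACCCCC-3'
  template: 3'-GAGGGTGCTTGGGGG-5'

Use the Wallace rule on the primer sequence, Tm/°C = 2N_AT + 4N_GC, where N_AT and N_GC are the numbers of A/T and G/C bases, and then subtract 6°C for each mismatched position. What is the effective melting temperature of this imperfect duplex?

Primer base counts: A=2, T=1, G=2, C=10 → A+T=3, G+C=12
Perfect-match Tm = 2(3) + 4(12) = 6 + 48 = 54°C
Mismatches (positions where the bases are not complementary): 1 (at position 6)
Effective Tm = 54 − 1×6 = 54 − 6 = 48°C

48°C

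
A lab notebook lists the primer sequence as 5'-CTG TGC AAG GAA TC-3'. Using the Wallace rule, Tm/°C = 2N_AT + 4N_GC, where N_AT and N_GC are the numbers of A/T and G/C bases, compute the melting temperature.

Scanning the sequence gives A=4, T=3, G=4, C=3.
So N_AT = 7 and N_GC = 7.
Tm = 4·7 + 2·7 = 28 + 14 = 42°C

42°C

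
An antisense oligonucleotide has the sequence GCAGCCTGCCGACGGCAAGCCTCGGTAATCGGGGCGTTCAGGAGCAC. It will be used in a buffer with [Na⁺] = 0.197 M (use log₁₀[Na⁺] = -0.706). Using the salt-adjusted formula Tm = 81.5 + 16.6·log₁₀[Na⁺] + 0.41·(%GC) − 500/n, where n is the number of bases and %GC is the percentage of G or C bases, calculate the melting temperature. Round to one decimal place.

87.1°C

Length n = 47. Counting bases: C=15, T=6, A=9, G=17
G+C = 32, so %GC = 32/47 × 100 = 68.085%
Salt term: 16.6 × (-0.706) = -11.72
GC term: 0.41 × 68.085 = 27.915; length term: −500/47 = −10.638
Tm = 81.5 + (-11.72) + 27.915 − 10.638 = 87.057 → 87.1°C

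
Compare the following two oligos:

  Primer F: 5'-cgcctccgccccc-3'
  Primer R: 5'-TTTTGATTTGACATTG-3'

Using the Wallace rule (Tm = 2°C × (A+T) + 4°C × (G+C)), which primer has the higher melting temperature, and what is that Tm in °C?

Primer F: A+T=1, G+C=12 → Tm = 2(1)+4(12) = 50°C
Primer R: A+T=12, G+C=4 → Tm = 2(12)+4(4) = 40°C
50°C vs 40°C → primer F is higher.

Primer F, 50°C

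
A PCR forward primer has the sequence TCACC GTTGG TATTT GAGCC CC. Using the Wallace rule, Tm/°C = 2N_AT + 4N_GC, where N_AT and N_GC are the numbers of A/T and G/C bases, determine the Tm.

68°C

Scanning the sequence gives G=5, T=7, C=7, A=3.
AT pairs contribute 10, GC pairs contribute 12.
Tm = 2×10 + 4×12 = 68°C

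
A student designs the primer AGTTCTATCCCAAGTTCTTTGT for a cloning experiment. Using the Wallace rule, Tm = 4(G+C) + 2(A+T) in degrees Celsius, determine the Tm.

Base counts: C=5, A=4, G=3, T=10
AT pairs contribute 14, GC pairs contribute 8.
Tm = 2×14 + 4×8 = 60°C

60°C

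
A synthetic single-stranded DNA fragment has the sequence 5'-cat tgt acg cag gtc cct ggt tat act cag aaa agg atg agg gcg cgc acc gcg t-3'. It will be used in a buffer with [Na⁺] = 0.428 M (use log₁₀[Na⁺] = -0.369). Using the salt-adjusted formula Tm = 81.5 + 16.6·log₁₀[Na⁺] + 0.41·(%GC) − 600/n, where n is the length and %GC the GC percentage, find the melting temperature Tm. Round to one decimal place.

87.6°C

Length n = 55. A=13, G=17, T=11, C=14
G+C = 31, so %GC = 31/55 × 100 = 56.364%
Salt term: 16.6 × (-0.369) = -6.125
GC term: 0.41 × 56.364 = 23.109; length term: −600/55 = −10.909
Tm = 81.5 + (-6.125) + 23.109 − 10.909 = 87.575 → 87.6°C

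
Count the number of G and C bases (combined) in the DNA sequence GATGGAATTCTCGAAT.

Base counts: A=5, C=2, G=4, T=5
G+C = 4 + 2 = 6

6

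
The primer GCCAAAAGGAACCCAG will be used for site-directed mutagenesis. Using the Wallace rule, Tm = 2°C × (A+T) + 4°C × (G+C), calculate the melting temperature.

Counting bases: T=0, C=5, G=4, A=7
AT pairs contribute 7, GC pairs contribute 9.
Tm = 2(7) + 4(9) = 14 + 36 = 50°C

50°C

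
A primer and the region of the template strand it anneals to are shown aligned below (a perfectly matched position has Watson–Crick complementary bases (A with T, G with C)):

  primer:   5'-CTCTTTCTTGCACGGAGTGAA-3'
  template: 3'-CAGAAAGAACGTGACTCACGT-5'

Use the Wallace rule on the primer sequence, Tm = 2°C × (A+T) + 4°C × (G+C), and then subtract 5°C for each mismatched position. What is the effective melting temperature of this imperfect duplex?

47°C

Primer base counts: A=4, T=7, G=5, C=5 → A+T=11, G+C=10
Perfect-match Tm = 2(11) + 4(10) = 22 + 40 = 62°C
Mismatches (positions where the bases are not complementary): 3 (at positions 1, 14, 20)
Effective Tm = 62 − 3×5 = 62 − 15 = 47°C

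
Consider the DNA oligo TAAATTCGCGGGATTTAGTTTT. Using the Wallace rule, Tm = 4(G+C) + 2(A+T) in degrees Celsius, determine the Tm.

58°C

Scanning the sequence gives C=2, T=10, A=5, G=5.
AT pairs contribute 15, GC pairs contribute 7.
Tm = 4·7 + 2·15 = 28 + 30 = 58°C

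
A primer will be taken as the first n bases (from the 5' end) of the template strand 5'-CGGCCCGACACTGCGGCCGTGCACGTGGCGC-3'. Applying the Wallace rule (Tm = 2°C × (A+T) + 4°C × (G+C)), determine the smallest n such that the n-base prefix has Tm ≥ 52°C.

n = 15

First 14 bases: CGGCCCGACACTGC → Tm = 50°C (< 52°C)
First 15 bases: CGGCCCGACACTGCG → Tm = 54°C (≥ 52°C)
Since every base adds ≥2°C, Tm only increases with n, so the threshold is first crossed at n = 15.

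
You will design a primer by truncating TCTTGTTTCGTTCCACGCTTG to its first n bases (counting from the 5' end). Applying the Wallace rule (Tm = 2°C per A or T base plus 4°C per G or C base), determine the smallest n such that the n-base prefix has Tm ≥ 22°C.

n = 9

First 8 bases: TCTTGTTT → Tm = 20°C (< 22°C)
First 9 bases: TCTTGTTTC → Tm = 24°C (≥ 22°C)
Each additional base adds 2°C (A/T) or 4°C (G/C), so Tm is non-decreasing in n; n = 9 is the first length to reach 22°C.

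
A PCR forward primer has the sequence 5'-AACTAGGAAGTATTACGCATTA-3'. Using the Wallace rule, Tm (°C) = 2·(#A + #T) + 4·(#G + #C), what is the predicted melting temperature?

58°C

Base counts: A=9, G=4, T=6, C=3
A+T = 15, G+C = 7
Tm = 4·7 + 2·15 = 28 + 30 = 58°C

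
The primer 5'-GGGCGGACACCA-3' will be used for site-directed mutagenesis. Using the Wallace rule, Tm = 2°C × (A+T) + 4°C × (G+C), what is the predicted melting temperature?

Counting bases: A=3, C=4, T=0, G=5
A+T = 3, G+C = 9
Tm = 4·9 + 2·3 = 36 + 6 = 42°C

42°C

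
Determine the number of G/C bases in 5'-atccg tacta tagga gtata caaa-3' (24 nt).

8

A=10, G=4, C=4, T=6
Total G or C: 4 + 4 = 8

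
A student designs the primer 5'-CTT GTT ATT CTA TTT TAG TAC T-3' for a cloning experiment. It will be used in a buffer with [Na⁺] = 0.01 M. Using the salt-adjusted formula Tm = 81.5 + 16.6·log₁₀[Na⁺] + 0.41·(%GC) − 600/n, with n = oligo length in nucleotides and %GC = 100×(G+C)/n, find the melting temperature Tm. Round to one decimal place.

30.3°C

Length n = 22. Counting bases: G=2, T=13, C=3, A=4
G+C = 5, so %GC = 5/22 × 100 = 22.727%
Salt term: 16.6 × (-2) = -33.2
GC term: 0.41 × 22.727 = 9.318; length term: −600/22 = −27.273
Tm = 81.5 + (-33.2) + 9.318 − 27.273 = 30.345 → 30.3°C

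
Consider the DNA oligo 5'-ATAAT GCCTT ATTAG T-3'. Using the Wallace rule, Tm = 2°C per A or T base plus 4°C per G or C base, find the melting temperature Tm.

40°C

C=2, T=7, A=5, G=2
So N_AT = 12 and N_GC = 4.
Tm = 4·4 + 2·12 = 16 + 24 = 40°C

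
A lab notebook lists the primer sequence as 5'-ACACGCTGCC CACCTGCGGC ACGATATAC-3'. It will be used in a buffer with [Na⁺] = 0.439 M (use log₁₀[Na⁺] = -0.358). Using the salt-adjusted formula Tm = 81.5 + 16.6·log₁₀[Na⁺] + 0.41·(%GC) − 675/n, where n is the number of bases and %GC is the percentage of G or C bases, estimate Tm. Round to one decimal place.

Length n = 29. A=7, C=12, T=4, G=6
G+C = 18, so %GC = 18/29 × 100 = 62.069%
Salt term: 16.6 × (-0.358) = -5.943
GC term: 0.41 × 62.069 = 25.448; length term: −675/29 = −23.276
Tm = 81.5 + (-5.943) + 25.448 − 23.276 = 77.729 → 77.7°C

77.7°C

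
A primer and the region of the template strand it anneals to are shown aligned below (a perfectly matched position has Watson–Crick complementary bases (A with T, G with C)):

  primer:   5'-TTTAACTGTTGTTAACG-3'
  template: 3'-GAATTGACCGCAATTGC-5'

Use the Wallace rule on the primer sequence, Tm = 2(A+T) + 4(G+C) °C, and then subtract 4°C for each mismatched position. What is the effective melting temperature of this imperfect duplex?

32°C

Primer base counts: A=4, T=8, G=3, C=2 → A+T=12, G+C=5
Perfect-match Tm = 2(12) + 4(5) = 24 + 20 = 44°C
Mismatches (positions where the bases are not complementary): 3 (at positions 1, 9, 10)
Effective Tm = 44 − 3×4 = 44 − 12 = 32°C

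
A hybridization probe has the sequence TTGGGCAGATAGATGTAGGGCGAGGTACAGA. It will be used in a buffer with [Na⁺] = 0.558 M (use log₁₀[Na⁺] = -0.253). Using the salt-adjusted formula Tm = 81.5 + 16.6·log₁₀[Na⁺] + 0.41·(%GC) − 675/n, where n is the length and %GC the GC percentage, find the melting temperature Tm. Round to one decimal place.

76.7°C

Length n = 31. G=13, A=9, C=3, T=6
G+C = 16, so %GC = 16/31 × 100 = 51.613%
Salt term: 16.6 × (-0.253) = -4.2
GC term: 0.41 × 51.613 = 21.161; length term: −675/31 = −21.774
Tm = 81.5 + (-4.2) + 21.161 − 21.774 = 76.687 → 76.7°C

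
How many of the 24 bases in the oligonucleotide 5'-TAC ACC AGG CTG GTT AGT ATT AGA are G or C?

10

Scanning the sequence gives C=4, G=6, A=7, T=7.
Total G or C: 6 + 4 = 10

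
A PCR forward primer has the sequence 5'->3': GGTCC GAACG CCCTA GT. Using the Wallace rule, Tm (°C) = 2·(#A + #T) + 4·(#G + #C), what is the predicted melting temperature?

A=3, G=5, C=6, T=3
So N_AT = 6 and N_GC = 11.
Tm = 2(6) + 4(11) = 12 + 44 = 56°C

56°C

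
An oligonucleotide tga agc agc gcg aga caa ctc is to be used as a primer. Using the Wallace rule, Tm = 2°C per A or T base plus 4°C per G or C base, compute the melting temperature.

Base counts: T=2, G=6, C=6, A=7
A+T = 9, G+C = 12
Tm = 2×9 + 4×12 = 66°C

66°C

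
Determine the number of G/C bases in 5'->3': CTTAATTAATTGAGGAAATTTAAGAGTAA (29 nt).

6

Counting bases: A=13, C=1, T=10, G=5
Total G or C: 5 + 1 = 6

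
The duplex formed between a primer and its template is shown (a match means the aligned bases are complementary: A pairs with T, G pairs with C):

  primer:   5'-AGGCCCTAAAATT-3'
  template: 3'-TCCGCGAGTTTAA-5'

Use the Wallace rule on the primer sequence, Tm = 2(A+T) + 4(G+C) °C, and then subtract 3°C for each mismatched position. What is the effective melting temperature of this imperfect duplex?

30°C

Primer base counts: A=5, T=3, G=2, C=3 → A+T=8, G+C=5
Perfect-match Tm = 2(8) + 4(5) = 16 + 20 = 36°C
Mismatches (positions where the bases are not complementary): 2 (at positions 5, 8)
Effective Tm = 36 − 2×3 = 36 − 6 = 30°C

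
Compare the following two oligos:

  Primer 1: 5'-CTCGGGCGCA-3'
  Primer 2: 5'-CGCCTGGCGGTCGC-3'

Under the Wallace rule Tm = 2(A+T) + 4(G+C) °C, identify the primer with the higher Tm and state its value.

Primer 1: A+T=2, G+C=8 → Tm = 2(2)+4(8) = 36°C
Primer 2: A+T=2, G+C=12 → Tm = 2(2)+4(12) = 52°C
36°C vs 52°C → primer 2 is higher.

Primer 2, 52°C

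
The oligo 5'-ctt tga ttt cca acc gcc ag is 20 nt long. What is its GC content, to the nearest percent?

50%

Base counts: G=3, C=7, T=6, A=4
G+C = 3 + 7 = 10 out of 20 bases
%GC = 10/20 × 100 = 50% ≈ 50%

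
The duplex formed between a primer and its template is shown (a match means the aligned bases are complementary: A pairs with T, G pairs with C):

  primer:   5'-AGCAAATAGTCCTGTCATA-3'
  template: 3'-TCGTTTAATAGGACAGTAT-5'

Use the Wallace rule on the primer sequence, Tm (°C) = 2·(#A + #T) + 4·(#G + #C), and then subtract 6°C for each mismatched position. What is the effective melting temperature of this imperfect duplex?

40°C

Primer base counts: A=7, T=5, G=3, C=4 → A+T=12, G+C=7
Perfect-match Tm = 2(12) + 4(7) = 24 + 28 = 52°C
Mismatches (positions where the bases are not complementary): 2 (at positions 8, 9)
Effective Tm = 52 − 2×6 = 52 − 12 = 40°C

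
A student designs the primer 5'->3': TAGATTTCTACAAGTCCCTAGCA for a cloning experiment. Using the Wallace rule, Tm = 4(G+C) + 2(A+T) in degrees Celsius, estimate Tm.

64°C

Counting bases: A=7, T=7, G=3, C=6
A+T = 14, G+C = 9
Tm = 2(14) + 4(9) = 28 + 36 = 64°C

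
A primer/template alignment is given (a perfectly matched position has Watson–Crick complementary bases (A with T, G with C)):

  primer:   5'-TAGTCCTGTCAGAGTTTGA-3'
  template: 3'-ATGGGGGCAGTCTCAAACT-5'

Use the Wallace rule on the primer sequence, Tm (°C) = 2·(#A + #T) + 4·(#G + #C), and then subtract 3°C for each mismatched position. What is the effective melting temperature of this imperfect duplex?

Primer base counts: A=4, T=7, G=5, C=3 → A+T=11, G+C=8
Perfect-match Tm = 2(11) + 4(8) = 22 + 32 = 54°C
Mismatches (positions where the bases are not complementary): 3 (at positions 3, 4, 7)
Effective Tm = 54 − 3×3 = 54 − 9 = 45°C

45°C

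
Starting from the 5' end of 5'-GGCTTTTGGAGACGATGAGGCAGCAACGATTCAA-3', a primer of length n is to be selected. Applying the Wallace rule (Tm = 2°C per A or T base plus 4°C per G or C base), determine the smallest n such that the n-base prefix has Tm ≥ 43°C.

n = 14

First 13 bases: GGCTTTTGGAGAC → Tm = 40°C (< 43°C)
First 14 bases: GGCTTTTGGAGACG → Tm = 44°C (≥ 43°C)
Since every base adds ≥2°C, Tm only increases with n, so the threshold is first crossed at n = 14.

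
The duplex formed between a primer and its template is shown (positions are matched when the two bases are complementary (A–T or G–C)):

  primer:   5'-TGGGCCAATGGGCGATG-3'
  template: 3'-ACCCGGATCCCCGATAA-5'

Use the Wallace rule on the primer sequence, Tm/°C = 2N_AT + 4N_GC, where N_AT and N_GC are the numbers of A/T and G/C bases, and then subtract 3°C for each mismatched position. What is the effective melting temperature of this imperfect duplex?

44°C

Primer base counts: A=3, T=3, G=8, C=3 → A+T=6, G+C=11
Perfect-match Tm = 2(6) + 4(11) = 12 + 44 = 56°C
Mismatches (positions where the bases are not complementary): 4 (at positions 7, 9, 14, 17)
Effective Tm = 56 − 4×3 = 56 − 12 = 44°C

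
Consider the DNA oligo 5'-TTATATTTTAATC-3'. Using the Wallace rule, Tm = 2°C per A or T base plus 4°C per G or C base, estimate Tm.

28°C

Scanning the sequence gives G=0, T=8, C=1, A=4.
AT pairs contribute 12, GC pairs contribute 1.
Tm = 2×12 + 4×1 = 28°C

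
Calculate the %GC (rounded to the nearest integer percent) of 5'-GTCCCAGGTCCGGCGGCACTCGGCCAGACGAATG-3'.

Base counts: G=12, A=6, T=4, C=12
G+C = 12 + 12 = 24 out of 34 bases
%GC = 24/34 × 100 = 70.59% ≈ 71%

71%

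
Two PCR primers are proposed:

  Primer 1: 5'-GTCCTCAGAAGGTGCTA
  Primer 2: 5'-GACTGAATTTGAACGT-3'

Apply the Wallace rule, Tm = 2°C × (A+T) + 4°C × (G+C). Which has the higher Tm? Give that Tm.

Primer 1: A+T=8, G+C=9 → Tm = 2(8)+4(9) = 52°C
Primer 2: A+T=10, G+C=6 → Tm = 2(10)+4(6) = 44°C
52°C vs 44°C → primer 1 is higher.

Primer 1, 52°C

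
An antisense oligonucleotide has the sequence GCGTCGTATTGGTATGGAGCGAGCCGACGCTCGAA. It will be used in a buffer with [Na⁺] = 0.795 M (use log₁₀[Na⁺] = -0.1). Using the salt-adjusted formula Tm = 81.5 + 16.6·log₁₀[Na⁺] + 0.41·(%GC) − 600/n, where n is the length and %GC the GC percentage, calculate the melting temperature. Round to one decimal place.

Length n = 35. Scanning the sequence gives C=8, T=7, A=7, G=13.
G+C = 21, so %GC = 21/35 × 100 = 60%
Salt term: 16.6 × (-0.1) = -1.66
GC term: 0.41 × 60 = 24.6; length term: −600/35 = −17.143
Tm = 81.5 + (-1.66) + 24.6 − 17.143 = 87.297 → 87.3°C

87.3°C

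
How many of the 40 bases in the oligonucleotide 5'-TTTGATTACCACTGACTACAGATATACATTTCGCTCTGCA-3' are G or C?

15

Counting bases: T=14, G=5, A=11, C=10
G+C = 5 + 10 = 15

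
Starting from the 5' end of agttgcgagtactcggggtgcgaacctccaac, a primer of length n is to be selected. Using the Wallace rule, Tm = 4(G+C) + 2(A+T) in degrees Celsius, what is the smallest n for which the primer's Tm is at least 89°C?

First 27 bases: AGTTGCGAGTACTCGGGGTGCGAACCT → Tm = 86°C (< 89°C)
First 28 bases: AGTTGCGAGTACTCGGGGTGCGAACCTC → Tm = 90°C (≥ 89°C)
Since every base adds ≥2°C, Tm only increases with n, so the threshold is first crossed at n = 28.

n = 28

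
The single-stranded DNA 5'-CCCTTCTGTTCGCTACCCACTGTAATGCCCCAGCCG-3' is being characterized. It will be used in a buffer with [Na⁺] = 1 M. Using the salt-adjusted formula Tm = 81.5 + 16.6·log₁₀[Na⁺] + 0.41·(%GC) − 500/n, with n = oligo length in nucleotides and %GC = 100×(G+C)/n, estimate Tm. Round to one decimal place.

Length n = 36. Base counts: C=16, G=6, A=5, T=9
G+C = 22, so %GC = 22/36 × 100 = 61.111%
Salt term: 16.6 × (0) = 0
GC term: 0.41 × 61.111 = 25.056; length term: −500/36 = −13.889
Tm = 81.5 + (0) + 25.056 − 13.889 = 92.667 → 92.7°C

92.7°C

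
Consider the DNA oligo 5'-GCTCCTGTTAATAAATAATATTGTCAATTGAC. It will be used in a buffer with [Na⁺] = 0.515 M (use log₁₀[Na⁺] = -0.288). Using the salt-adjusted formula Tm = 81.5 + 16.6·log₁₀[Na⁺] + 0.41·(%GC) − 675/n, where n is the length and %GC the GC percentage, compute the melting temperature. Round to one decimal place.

67.2°C

Length n = 32. Base counts: T=12, A=11, C=5, G=4
G+C = 9, so %GC = 9/32 × 100 = 28.125%
Salt term: 16.6 × (-0.288) = -4.781
GC term: 0.41 × 28.125 = 11.531; length term: −675/32 = −21.094
Tm = 81.5 + (-4.781) + 11.531 − 21.094 = 67.156 → 67.2°C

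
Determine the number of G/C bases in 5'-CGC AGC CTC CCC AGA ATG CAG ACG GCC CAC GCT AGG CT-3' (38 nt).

Counting bases: T=4, A=8, G=10, C=16
Total G or C: 10 + 16 = 26

26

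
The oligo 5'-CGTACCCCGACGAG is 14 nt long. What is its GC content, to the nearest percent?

Base counts: C=6, A=3, G=4, T=1
G+C = 4 + 6 = 10 out of 14 bases
%GC = 10/14 × 100 = 71.43% ≈ 71%

71%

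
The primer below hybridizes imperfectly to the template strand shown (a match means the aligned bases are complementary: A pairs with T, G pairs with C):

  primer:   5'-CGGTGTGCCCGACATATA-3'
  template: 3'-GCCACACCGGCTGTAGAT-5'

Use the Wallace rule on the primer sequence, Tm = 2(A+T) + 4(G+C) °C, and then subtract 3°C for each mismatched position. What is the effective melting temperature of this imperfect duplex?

50°C

Primer base counts: A=4, T=4, G=5, C=5 → A+T=8, G+C=10
Perfect-match Tm = 2(8) + 4(10) = 16 + 40 = 56°C
Mismatches (positions where the bases are not complementary): 2 (at positions 8, 16)
Effective Tm = 56 − 2×3 = 56 − 6 = 50°C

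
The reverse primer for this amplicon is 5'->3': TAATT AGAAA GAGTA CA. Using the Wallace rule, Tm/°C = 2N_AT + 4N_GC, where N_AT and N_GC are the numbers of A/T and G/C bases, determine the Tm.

Base counts: G=3, C=1, T=4, A=9
A+T = 13, G+C = 4
Tm = 2(13) + 4(4) = 26 + 16 = 42°C

42°C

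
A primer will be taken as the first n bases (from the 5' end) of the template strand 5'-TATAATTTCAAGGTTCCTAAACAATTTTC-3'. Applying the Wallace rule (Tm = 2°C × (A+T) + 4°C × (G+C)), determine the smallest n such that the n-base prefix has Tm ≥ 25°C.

n = 12

First 11 bases: TATAATTTCAA → Tm = 24°C (< 25°C)
First 12 bases: TATAATTTCAAG → Tm = 28°C (≥ 25°C)
Each additional base adds 2°C (A/T) or 4°C (G/C), so Tm is non-decreasing in n; n = 12 is the first length to reach 25°C.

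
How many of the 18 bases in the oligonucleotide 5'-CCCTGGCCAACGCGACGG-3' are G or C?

Base counts: T=1, G=6, C=8, A=3
G+C = 6 + 8 = 14

14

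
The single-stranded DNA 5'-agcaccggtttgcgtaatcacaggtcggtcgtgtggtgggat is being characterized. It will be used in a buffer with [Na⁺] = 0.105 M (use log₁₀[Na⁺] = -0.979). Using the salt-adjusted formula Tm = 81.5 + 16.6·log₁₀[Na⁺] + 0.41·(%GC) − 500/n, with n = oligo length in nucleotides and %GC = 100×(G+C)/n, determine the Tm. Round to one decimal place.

Length n = 42. Base counts: T=11, A=7, C=8, G=16
G+C = 24, so %GC = 24/42 × 100 = 57.143%
Salt term: 16.6 × (-0.979) = -16.251
GC term: 0.41 × 57.143 = 23.429; length term: −500/42 = −11.905
Tm = 81.5 + (-16.251) + 23.429 − 11.905 = 76.773 → 76.8°C

76.8°C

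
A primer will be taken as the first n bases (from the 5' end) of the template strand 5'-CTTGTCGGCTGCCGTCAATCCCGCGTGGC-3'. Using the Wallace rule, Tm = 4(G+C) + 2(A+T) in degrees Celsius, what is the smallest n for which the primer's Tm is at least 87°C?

First 26 bases: CTTGTCGGCTGCCGTCAATCCCGCGT → Tm = 86°C (< 87°C)
First 27 bases: CTTGTCGGCTGCCGTCAATCCCGCGTG → Tm = 90°C (≥ 87°C)
Since every base adds ≥2°C, Tm only increases with n, so the threshold is first crossed at n = 27.

n = 27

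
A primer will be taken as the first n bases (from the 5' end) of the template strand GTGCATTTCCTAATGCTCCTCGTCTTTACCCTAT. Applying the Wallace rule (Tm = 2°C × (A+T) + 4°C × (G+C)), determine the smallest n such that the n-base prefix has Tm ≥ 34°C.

First 11 bases: GTGCATTTCCT → Tm = 32°C (< 34°C)
First 12 bases: GTGCATTTCCTA → Tm = 34°C (≥ 34°C)
Each additional base adds 2°C (A/T) or 4°C (G/C), so Tm is non-decreasing in n; n = 12 is the first length to reach 34°C.

n = 12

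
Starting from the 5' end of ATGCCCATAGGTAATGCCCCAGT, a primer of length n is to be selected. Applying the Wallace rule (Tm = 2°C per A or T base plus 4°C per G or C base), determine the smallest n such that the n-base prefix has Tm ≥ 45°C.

First 15 bases: ATGCCCATAGGTAAT → Tm = 42°C (< 45°C)
First 16 bases: ATGCCCATAGGTAATG → Tm = 46°C (≥ 45°C)
Since every base adds ≥2°C, Tm only increases with n, so the threshold is first crossed at n = 16.

n = 16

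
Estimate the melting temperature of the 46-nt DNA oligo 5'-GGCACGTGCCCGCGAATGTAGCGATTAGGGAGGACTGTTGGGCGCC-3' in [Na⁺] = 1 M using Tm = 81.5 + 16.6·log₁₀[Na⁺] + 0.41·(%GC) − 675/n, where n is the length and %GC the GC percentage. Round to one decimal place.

Length n = 46. Base counts: A=8, C=11, T=8, G=19
G+C = 30, so %GC = 30/46 × 100 = 65.217%
Salt term: 16.6 × (0) = 0
GC term: 0.41 × 65.217 = 26.739; length term: −675/46 = −14.674
Tm = 81.5 + (0) + 26.739 − 14.674 = 93.565 → 93.6°C

93.6°C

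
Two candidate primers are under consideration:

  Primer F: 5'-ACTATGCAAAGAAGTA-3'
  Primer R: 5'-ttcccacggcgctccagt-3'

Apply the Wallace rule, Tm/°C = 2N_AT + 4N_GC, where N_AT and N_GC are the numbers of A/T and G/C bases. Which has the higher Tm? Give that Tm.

Primer R, 60°C

Primer F: A+T=11, G+C=5 → Tm = 2(11)+4(5) = 42°C
Primer R: A+T=6, G+C=12 → Tm = 2(6)+4(12) = 60°C
42°C vs 60°C → primer R is higher.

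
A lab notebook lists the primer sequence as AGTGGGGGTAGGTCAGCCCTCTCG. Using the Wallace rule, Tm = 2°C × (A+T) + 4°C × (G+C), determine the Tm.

80°C

Counting bases: T=5, A=3, C=6, G=10
So N_AT = 8 and N_GC = 16.
Tm = 2×8 + 4×16 = 80°C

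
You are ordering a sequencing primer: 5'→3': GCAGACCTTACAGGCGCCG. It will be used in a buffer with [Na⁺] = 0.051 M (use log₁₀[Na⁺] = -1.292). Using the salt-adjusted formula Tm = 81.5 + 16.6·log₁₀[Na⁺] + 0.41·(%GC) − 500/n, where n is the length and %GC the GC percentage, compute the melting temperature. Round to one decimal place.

Length n = 19. Scanning the sequence gives G=6, C=7, T=2, A=4.
G+C = 13, so %GC = 13/19 × 100 = 68.421%
Salt term: 16.6 × (-1.292) = -21.447
GC term: 0.41 × 68.421 = 28.053; length term: −500/19 = −26.316
Tm = 81.5 + (-21.447) + 28.053 − 26.316 = 61.79 → 61.8°C

61.8°C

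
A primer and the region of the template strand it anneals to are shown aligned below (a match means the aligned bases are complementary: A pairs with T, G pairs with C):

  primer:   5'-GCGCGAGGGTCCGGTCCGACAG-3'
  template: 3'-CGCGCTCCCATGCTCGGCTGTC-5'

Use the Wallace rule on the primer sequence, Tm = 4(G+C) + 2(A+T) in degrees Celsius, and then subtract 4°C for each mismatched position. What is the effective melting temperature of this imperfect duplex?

66°C

Primer base counts: A=3, T=2, G=10, C=7 → A+T=5, G+C=17
Perfect-match Tm = 2(5) + 4(17) = 10 + 68 = 78°C
Mismatches (positions where the bases are not complementary): 3 (at positions 11, 14, 15)
Effective Tm = 78 − 3×4 = 78 − 12 = 66°C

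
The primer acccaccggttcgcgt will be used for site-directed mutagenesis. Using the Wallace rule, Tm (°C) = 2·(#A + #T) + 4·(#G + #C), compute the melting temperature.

Counting bases: C=7, A=2, G=4, T=3
A+T = 5, G+C = 11
Tm = 2×5 + 4×11 = 54°C

54°C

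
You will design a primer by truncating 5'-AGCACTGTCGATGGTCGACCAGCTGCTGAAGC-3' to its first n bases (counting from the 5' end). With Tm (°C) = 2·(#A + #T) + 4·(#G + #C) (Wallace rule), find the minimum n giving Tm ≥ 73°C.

First 22 bases: AGCACTGTCGATGGTCGACCAG → Tm = 70°C (< 73°C)
First 23 bases: AGCACTGTCGATGGTCGACCAGC → Tm = 74°C (≥ 73°C)
Each additional base adds 2°C (A/T) or 4°C (G/C), so Tm is non-decreasing in n; n = 23 is the first length to reach 73°C.

n = 23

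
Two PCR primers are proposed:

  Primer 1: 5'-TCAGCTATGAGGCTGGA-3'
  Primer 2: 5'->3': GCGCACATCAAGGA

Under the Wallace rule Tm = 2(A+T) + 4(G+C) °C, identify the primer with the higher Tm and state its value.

Primer 1, 52°C

Primer 1: A+T=8, G+C=9 → Tm = 2(8)+4(9) = 52°C
Primer 2: A+T=6, G+C=8 → Tm = 2(6)+4(8) = 44°C
52°C vs 44°C → primer 1 is higher.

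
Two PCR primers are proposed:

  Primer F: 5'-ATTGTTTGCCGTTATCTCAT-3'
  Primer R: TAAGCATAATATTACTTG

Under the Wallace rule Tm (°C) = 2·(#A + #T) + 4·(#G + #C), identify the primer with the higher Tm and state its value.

Primer F, 54°C

Primer F: A+T=13, G+C=7 → Tm = 2(13)+4(7) = 54°C
Primer R: A+T=14, G+C=4 → Tm = 2(14)+4(4) = 44°C
54°C vs 44°C → primer F is higher.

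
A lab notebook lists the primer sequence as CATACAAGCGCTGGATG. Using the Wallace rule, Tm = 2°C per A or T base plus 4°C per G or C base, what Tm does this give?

Counting bases: T=3, G=5, A=5, C=4
A+T = 8, G+C = 9
Tm = 4·9 + 2·8 = 36 + 16 = 52°C

52°C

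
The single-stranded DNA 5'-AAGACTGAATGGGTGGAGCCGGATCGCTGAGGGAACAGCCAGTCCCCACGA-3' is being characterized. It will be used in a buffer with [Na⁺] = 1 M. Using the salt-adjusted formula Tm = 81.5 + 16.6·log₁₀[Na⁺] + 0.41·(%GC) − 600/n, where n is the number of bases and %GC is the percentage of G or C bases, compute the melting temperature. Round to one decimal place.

94.7°C

Length n = 51. Scanning the sequence gives A=14, T=6, C=13, G=18.
G+C = 31, so %GC = 31/51 × 100 = 60.784%
Salt term: 16.6 × (0) = 0
GC term: 0.41 × 60.784 = 24.921; length term: −600/51 = −11.765
Tm = 81.5 + (0) + 24.921 − 11.765 = 94.656 → 94.7°C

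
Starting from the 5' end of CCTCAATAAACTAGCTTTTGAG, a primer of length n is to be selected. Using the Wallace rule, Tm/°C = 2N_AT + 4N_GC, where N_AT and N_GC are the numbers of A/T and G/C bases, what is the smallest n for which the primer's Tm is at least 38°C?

First 13 bases: CCTCAATAAACTA → Tm = 34°C (< 38°C)
First 14 bases: CCTCAATAAACTAG → Tm = 38°C (≥ 38°C)
Each additional base adds 2°C (A/T) or 4°C (G/C), so Tm is non-decreasing in n; n = 14 is the first length to reach 38°C.

n = 14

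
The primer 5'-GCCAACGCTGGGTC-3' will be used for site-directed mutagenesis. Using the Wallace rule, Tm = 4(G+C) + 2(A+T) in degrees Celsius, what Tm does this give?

48°C

Base counts: T=2, C=5, A=2, G=5
A+T = 4, G+C = 10
Tm = 2(4) + 4(10) = 8 + 40 = 48°C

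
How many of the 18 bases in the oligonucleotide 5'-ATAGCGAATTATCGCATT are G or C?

6

Scanning the sequence gives C=3, T=6, G=3, A=6.
Total G or C: 3 + 3 = 6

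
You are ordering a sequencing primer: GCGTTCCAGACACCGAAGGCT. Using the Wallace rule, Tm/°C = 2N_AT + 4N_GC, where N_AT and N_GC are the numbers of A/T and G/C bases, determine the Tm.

Base counts: G=6, T=3, C=7, A=5
AT pairs contribute 8, GC pairs contribute 13.
Tm = 4·13 + 2·8 = 52 + 16 = 68°C

68°C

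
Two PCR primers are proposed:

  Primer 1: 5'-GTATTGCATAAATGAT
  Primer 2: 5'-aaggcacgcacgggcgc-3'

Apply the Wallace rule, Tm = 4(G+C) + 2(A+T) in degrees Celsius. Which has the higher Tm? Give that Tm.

Primer 2, 60°C

Primer 1: A+T=12, G+C=4 → Tm = 2(12)+4(4) = 40°C
Primer 2: A+T=4, G+C=13 → Tm = 2(4)+4(13) = 60°C
40°C vs 60°C → primer 2 is higher.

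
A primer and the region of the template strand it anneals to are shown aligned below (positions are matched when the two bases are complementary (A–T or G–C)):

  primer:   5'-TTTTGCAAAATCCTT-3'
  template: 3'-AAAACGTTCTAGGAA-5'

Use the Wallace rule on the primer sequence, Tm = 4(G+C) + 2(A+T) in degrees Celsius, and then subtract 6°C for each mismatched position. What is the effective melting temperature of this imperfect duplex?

Primer base counts: A=4, T=7, G=1, C=3 → A+T=11, G+C=4
Perfect-match Tm = 2(11) + 4(4) = 22 + 16 = 38°C
Mismatches (positions where the bases are not complementary): 1 (at position 9)
Effective Tm = 38 − 1×6 = 38 − 6 = 32°C

32°C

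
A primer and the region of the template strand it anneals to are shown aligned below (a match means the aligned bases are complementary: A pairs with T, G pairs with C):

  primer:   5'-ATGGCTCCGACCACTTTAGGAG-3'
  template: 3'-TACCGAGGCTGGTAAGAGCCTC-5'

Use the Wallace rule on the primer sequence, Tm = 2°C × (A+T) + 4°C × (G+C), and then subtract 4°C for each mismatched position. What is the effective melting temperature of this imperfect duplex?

56°C

Primer base counts: A=5, T=5, G=6, C=6 → A+T=10, G+C=12
Perfect-match Tm = 2(10) + 4(12) = 20 + 48 = 68°C
Mismatches (positions where the bases are not complementary): 3 (at positions 14, 16, 18)
Effective Tm = 68 − 3×4 = 68 − 12 = 56°C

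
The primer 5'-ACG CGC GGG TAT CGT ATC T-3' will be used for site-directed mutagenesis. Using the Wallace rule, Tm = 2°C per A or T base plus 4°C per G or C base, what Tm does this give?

60°C

Base counts: C=5, T=5, G=6, A=3
AT pairs contribute 8, GC pairs contribute 11.
Tm = 4·11 + 2·8 = 44 + 16 = 60°C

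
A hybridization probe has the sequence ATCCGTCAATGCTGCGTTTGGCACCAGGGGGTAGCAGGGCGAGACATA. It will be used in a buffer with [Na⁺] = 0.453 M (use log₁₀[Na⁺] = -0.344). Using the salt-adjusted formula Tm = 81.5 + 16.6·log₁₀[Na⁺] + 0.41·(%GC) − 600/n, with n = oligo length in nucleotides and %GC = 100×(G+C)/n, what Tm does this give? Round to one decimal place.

87.2°C

Length n = 48. T=9, G=17, A=11, C=11
G+C = 28, so %GC = 28/48 × 100 = 58.333%
Salt term: 16.6 × (-0.344) = -5.71
GC term: 0.41 × 58.333 = 23.917; length term: −600/48 = −12.5
Tm = 81.5 + (-5.71) + 23.917 − 12.5 = 87.207 → 87.2°C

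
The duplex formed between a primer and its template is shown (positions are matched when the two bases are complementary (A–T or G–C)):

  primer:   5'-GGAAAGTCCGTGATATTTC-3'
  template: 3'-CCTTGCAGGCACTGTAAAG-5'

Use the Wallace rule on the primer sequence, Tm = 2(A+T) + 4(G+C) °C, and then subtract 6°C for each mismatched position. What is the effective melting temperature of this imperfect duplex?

42°C

Primer base counts: A=5, T=6, G=5, C=3 → A+T=11, G+C=8
Perfect-match Tm = 2(11) + 4(8) = 22 + 32 = 54°C
Mismatches (positions where the bases are not complementary): 2 (at positions 5, 14)
Effective Tm = 54 − 2×6 = 54 − 12 = 42°C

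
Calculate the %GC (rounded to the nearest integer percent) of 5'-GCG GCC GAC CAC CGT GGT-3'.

Counting bases: T=2, A=2, G=7, C=7
G+C = 7 + 7 = 14 out of 18 bases
%GC = 14/18 × 100 = 77.78% ≈ 78%

78%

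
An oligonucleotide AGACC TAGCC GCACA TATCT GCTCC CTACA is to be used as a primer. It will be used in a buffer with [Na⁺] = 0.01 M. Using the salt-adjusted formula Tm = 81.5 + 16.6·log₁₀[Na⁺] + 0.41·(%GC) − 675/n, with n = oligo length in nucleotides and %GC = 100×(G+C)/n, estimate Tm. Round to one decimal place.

Length n = 30. Base counts: G=4, A=8, C=12, T=6
G+C = 16, so %GC = 16/30 × 100 = 53.333%
Salt term: 16.6 × (-2) = -33.2
GC term: 0.41 × 53.333 = 21.867; length term: −675/30 = −22.5
Tm = 81.5 + (-33.2) + 21.867 − 22.5 = 47.667 → 47.7°C

47.7°C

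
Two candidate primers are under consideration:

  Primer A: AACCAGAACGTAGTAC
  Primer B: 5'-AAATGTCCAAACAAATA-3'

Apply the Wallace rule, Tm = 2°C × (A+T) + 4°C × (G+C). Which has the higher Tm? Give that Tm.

Primer A: A+T=9, G+C=7 → Tm = 2(9)+4(7) = 46°C
Primer B: A+T=13, G+C=4 → Tm = 2(13)+4(4) = 42°C
46°C vs 42°C → primer A is higher.

Primer A, 46°C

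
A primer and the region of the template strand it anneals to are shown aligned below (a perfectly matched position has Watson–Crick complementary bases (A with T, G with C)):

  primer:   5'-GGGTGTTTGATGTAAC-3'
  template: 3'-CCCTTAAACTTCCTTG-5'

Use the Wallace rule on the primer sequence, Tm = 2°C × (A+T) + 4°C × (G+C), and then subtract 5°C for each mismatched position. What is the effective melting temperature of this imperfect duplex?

Primer base counts: A=3, T=6, G=6, C=1 → A+T=9, G+C=7
Perfect-match Tm = 2(9) + 4(7) = 18 + 28 = 46°C
Mismatches (positions where the bases are not complementary): 4 (at positions 4, 5, 11, 13)
Effective Tm = 46 − 4×5 = 46 − 20 = 26°C

26°C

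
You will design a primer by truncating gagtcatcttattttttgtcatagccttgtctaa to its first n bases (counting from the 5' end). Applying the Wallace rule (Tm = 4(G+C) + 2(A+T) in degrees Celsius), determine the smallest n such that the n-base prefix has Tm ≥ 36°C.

n = 14

First 13 bases: GAGTCATCTTATT → Tm = 34°C (< 36°C)
First 14 bases: GAGTCATCTTATTT → Tm = 36°C (≥ 36°C)
Since every base adds ≥2°C, Tm only increases with n, so the threshold is first crossed at n = 14.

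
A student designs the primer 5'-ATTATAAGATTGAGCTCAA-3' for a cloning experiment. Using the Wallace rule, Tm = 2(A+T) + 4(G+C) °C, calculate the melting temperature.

48°C

Scanning the sequence gives T=6, G=3, A=8, C=2.
So N_AT = 14 and N_GC = 5.
Tm = 4·5 + 2·14 = 20 + 28 = 48°C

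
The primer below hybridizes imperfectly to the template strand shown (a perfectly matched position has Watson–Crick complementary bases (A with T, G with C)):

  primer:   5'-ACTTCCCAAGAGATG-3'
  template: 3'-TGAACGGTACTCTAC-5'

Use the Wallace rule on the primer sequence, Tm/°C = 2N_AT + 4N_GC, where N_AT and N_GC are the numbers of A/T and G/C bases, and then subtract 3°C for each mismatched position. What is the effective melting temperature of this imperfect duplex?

Primer base counts: A=5, T=3, G=3, C=4 → A+T=8, G+C=7
Perfect-match Tm = 2(8) + 4(7) = 16 + 28 = 44°C
Mismatches (positions where the bases are not complementary): 2 (at positions 5, 9)
Effective Tm = 44 − 2×3 = 44 − 6 = 38°C

38°C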